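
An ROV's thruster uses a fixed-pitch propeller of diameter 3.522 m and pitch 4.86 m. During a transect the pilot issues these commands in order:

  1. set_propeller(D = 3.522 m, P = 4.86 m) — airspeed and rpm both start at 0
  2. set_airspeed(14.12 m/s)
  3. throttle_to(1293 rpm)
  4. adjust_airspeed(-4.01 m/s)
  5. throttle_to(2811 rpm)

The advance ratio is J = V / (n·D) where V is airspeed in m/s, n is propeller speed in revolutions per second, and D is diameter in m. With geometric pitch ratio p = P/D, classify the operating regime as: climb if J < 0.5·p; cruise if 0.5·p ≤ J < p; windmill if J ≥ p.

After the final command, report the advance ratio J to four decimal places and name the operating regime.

set_propeller: D = 3.522 m, P = 4.86 m (p = P/D = 1.379898); state ← (V=0, rpm=0)
set_airspeed(14.12): V ← 14.12 m/s
throttle_to(1293): rpm ← 1293
adjust_airspeed(-4.01): V ← 14.12 -4.01 = 10.11 m/s
throttle_to(2811): rpm ← 2811
final state: V = 10.11 m/s, rpm = 2811 → n = rpm/60 = 46.850000 rev/s
J = V / (n·D) = 10.11 / (46.850000 × 3.522) = 0.061271
regime bands: climb J<0.6899 | cruise [0.6899, 1.3799) | windmill J≥1.3799
J = 0.0613 → climb

J = 0.0613, regime = climb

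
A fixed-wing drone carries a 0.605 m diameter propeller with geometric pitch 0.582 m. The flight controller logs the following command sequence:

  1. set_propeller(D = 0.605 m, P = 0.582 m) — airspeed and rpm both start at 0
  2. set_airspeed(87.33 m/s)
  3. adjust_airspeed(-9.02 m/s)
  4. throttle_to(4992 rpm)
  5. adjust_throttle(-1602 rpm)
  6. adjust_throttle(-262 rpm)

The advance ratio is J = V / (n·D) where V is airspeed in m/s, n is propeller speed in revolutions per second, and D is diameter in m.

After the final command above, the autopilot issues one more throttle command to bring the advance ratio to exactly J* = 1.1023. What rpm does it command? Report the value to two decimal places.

rpm = 7045.52

set_propeller: D = 0.605 m, P = 0.582 m (p = P/D = 0.961983); state ← (V=0, rpm=0)
set_airspeed(87.33): V ← 87.33 m/s
adjust_airspeed(-9.02): V ← 87.33 -9.02 = 78.31 m/s
throttle_to(4992): rpm ← 4992
adjust_throttle(-1602): rpm ← 4992 -1602 = 3390
adjust_throttle(-262): rpm ← 3390 -262 = 3128
final state: V = 78.31 m/s, rpm = 3128 → n = rpm/60 = 52.133333 rev/s
target J* = 1.1023; solve J* = V/(n·D) for n: n = V/(J*·D) = 78.31/(1.1023 × 0.605) = 117.425398 rev/s
rpm = 60·n = 7045.523897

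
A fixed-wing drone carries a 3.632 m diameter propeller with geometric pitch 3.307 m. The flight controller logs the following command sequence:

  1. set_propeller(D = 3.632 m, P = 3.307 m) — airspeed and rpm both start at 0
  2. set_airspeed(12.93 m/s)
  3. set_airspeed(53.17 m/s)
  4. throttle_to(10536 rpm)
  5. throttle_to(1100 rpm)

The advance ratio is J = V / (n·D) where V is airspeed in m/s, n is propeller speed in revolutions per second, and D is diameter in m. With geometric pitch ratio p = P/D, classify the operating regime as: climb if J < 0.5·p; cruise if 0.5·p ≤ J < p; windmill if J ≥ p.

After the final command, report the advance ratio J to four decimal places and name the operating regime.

J = 0.7985, regime = cruise

set_propeller: D = 3.632 m, P = 3.307 m (p = P/D = 0.910518); state ← (V=0, rpm=0)
set_airspeed(12.93): V ← 12.93 m/s
set_airspeed(53.17): V ← 53.17 m/s
throttle_to(10536): rpm ← 10536
throttle_to(1100): rpm ← 1100
final state: V = 53.17 m/s, rpm = 1100 → n = rpm/60 = 18.333333 rev/s
J = V / (n·D) = 53.17 / (18.333333 × 3.632) = 0.798508
regime bands: climb J<0.4553 | cruise [0.4553, 0.9105) | windmill J≥0.9105
J = 0.7985 → cruise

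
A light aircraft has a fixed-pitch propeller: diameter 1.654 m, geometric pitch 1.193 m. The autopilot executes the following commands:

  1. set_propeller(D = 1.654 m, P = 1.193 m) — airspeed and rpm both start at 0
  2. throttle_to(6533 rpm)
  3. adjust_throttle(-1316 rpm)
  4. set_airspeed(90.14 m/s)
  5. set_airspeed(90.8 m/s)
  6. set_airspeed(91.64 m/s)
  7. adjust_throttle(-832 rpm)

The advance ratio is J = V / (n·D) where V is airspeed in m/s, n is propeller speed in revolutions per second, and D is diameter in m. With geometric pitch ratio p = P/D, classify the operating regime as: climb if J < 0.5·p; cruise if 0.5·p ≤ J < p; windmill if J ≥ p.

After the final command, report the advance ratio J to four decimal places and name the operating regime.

set_propeller: D = 1.654 m, P = 1.193 m (p = P/D = 0.721282); state ← (V=0, rpm=0)
throttle_to(6533): rpm ← 6533
adjust_throttle(-1316): rpm ← 6533 -1316 = 5217
set_airspeed(90.14): V ← 90.14 m/s
set_airspeed(90.8): V ← 90.8 m/s
set_airspeed(91.64): V ← 91.64 m/s
adjust_throttle(-832): rpm ← 5217 -832 = 4385
final state: V = 91.64 m/s, rpm = 4385 → n = rpm/60 = 73.083333 rev/s
J = V / (n·D) = 91.64 / (73.083333 × 1.654) = 0.758108
regime bands: climb J<0.3606 | cruise [0.3606, 0.7213) | windmill J≥0.7213
J = 0.7581 → windmill

J = 0.7581, regime = windmill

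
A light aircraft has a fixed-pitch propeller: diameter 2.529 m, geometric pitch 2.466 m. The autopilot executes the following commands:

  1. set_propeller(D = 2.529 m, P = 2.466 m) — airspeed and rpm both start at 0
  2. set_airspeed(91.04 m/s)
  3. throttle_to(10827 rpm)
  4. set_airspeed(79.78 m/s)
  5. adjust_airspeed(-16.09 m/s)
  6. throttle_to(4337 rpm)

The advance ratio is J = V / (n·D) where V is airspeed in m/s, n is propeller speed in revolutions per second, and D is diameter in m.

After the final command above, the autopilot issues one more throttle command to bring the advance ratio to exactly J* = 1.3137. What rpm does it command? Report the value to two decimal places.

set_propeller: D = 2.529 m, P = 2.466 m (p = P/D = 0.975089); state ← (V=0, rpm=0)
set_airspeed(91.04): V ← 91.04 m/s
throttle_to(10827): rpm ← 10827
set_airspeed(79.78): V ← 79.78 m/s
adjust_airspeed(-16.09): V ← 79.78 -16.09 = 63.69 m/s
throttle_to(4337): rpm ← 4337
final state: V = 63.69 m/s, rpm = 4337 → n = rpm/60 = 72.283333 rev/s
target J* = 1.3137; solve J* = V/(n·D) for n: n = V/(J*·D) = 63.69/(1.3137 × 2.529) = 19.170181 rev/s
rpm = 60·n = 1150.210877

rpm = 1150.21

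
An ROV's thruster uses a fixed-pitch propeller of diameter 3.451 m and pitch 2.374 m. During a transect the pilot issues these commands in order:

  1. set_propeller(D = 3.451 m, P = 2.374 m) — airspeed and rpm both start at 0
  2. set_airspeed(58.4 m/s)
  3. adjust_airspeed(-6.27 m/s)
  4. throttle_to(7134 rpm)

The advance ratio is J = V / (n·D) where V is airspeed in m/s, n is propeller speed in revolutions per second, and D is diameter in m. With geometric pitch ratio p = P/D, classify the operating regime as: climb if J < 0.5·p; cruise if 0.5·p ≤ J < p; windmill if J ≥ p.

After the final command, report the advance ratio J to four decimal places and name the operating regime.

J = 0.1270, regime = climb

set_propeller: D = 3.451 m, P = 2.374 m (p = P/D = 0.687917); state ← (V=0, rpm=0)
set_airspeed(58.4): V ← 58.4 m/s
adjust_airspeed(-6.27): V ← 58.4 -6.27 = 52.13 m/s
throttle_to(7134): rpm ← 7134
final state: V = 52.13 m/s, rpm = 7134 → n = rpm/60 = 118.900000 rev/s
J = V / (n·D) = 52.13 / (118.900000 × 3.451) = 0.127046
regime bands: climb J<0.3440 | cruise [0.3440, 0.6879) | windmill J≥0.6879
J = 0.1270 → climb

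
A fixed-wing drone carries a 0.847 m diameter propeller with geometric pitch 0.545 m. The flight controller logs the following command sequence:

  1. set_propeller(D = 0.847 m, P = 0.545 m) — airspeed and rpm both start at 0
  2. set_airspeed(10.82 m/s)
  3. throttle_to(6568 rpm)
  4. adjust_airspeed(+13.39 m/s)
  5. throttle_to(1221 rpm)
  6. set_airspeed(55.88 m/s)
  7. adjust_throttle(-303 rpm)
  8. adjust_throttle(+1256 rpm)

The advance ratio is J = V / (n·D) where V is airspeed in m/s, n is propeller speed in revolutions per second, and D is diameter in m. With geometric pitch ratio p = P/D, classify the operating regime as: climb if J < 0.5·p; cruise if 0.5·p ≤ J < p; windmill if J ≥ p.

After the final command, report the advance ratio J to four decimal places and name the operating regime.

J = 1.8208, regime = windmill

set_propeller: D = 0.847 m, P = 0.545 m (p = P/D = 0.643447); state ← (V=0, rpm=0)
set_airspeed(10.82): V ← 10.82 m/s
throttle_to(6568): rpm ← 6568
adjust_airspeed(+13.39): V ← 10.82 +13.39 = 24.21 m/s
throttle_to(1221): rpm ← 1221
set_airspeed(55.88): V ← 55.88 m/s
adjust_throttle(-303): rpm ← 1221 -303 = 918
adjust_throttle(+1256): rpm ← 918 +1256 = 2174
final state: V = 55.88 m/s, rpm = 2174 → n = rpm/60 = 36.233333 rev/s
J = V / (n·D) = 55.88 / (36.233333 × 0.847) = 1.820810
regime bands: climb J<0.3217 | cruise [0.3217, 0.6434) | windmill J≥0.6434
J = 1.8208 → windmill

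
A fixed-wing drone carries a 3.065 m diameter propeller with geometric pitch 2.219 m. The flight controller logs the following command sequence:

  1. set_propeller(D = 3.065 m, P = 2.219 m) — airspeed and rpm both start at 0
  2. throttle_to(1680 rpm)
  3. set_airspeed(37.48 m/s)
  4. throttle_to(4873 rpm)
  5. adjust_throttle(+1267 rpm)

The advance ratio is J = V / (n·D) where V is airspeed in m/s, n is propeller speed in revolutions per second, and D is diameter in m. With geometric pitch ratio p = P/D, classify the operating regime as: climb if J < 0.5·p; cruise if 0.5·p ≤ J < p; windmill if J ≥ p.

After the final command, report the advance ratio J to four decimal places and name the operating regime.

set_propeller: D = 3.065 m, P = 2.219 m (p = P/D = 0.723980); state ← (V=0, rpm=0)
throttle_to(1680): rpm ← 1680
set_airspeed(37.48): V ← 37.48 m/s
throttle_to(4873): rpm ← 4873
adjust_throttle(+1267): rpm ← 4873 +1267 = 6140
final state: V = 37.48 m/s, rpm = 6140 → n = rpm/60 = 102.333333 rev/s
J = V / (n·D) = 37.48 / (102.333333 × 3.065) = 0.119496
regime bands: climb J<0.3620 | cruise [0.3620, 0.7240) | windmill J≥0.7240
J = 0.1195 → climb

J = 0.1195, regime = climb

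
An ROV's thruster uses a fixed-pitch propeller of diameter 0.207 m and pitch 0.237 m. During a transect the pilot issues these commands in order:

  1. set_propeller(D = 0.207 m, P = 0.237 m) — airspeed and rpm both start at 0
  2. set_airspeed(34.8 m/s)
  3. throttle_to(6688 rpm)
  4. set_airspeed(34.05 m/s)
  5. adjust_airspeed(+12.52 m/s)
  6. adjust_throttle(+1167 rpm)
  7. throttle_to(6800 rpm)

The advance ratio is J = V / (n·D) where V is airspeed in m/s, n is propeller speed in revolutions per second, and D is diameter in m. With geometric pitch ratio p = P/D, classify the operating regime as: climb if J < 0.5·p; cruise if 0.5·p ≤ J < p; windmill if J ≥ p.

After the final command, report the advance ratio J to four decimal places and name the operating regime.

set_propeller: D = 0.207 m, P = 0.237 m (p = P/D = 1.144928); state ← (V=0, rpm=0)
set_airspeed(34.8): V ← 34.8 m/s
throttle_to(6688): rpm ← 6688
set_airspeed(34.05): V ← 34.05 m/s
adjust_airspeed(+12.52): V ← 34.05 +12.52 = 46.57 m/s
adjust_throttle(+1167): rpm ← 6688 +1167 = 7855
throttle_to(6800): rpm ← 6800
final state: V = 46.57 m/s, rpm = 6800 → n = rpm/60 = 113.333333 rev/s
J = V / (n·D) = 46.57 / (113.333333 × 0.207) = 1.985081
regime bands: climb J<0.5725 | cruise [0.5725, 1.1449) | windmill J≥1.1449
J = 1.9851 → windmill

J = 1.9851, regime = windmill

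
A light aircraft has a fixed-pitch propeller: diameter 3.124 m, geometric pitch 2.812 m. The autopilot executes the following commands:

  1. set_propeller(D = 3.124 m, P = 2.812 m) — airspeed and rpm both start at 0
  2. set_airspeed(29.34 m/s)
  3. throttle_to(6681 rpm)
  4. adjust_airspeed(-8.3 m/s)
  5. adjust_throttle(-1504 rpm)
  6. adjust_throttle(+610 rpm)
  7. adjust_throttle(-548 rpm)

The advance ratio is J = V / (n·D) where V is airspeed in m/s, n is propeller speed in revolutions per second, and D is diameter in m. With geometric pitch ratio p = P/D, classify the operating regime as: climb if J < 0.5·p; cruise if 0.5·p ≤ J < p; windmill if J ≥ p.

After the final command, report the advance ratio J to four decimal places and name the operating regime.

set_propeller: D = 3.124 m, P = 2.812 m (p = P/D = 0.900128); state ← (V=0, rpm=0)
set_airspeed(29.34): V ← 29.34 m/s
throttle_to(6681): rpm ← 6681
adjust_airspeed(-8.3): V ← 29.34 -8.3 = 21.04 m/s
adjust_throttle(-1504): rpm ← 6681 -1504 = 5177
adjust_throttle(+610): rpm ← 5177 +610 = 5787
adjust_throttle(-548): rpm ← 5787 -548 = 5239
final state: V = 21.04 m/s, rpm = 5239 → n = rpm/60 = 87.316667 rev/s
J = V / (n·D) = 21.04 / (87.316667 × 3.124) = 0.077133
regime bands: climb J<0.4501 | cruise [0.4501, 0.9001) | windmill J≥0.9001
J = 0.0771 → climb

J = 0.0771, regime = climb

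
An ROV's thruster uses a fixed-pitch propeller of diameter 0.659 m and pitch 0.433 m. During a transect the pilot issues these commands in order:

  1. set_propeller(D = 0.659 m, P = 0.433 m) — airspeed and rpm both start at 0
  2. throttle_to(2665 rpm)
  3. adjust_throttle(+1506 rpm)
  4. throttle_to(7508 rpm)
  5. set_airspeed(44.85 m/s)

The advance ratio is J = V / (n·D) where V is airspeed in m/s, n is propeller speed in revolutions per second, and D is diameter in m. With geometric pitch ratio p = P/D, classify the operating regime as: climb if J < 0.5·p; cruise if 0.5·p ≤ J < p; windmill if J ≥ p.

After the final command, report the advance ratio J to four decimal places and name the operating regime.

J = 0.5439, regime = cruise

set_propeller: D = 0.659 m, P = 0.433 m (p = P/D = 0.657056); state ← (V=0, rpm=0)
throttle_to(2665): rpm ← 2665
adjust_throttle(+1506): rpm ← 2665 +1506 = 4171
throttle_to(7508): rpm ← 7508
set_airspeed(44.85): V ← 44.85 m/s
final state: V = 44.85 m/s, rpm = 7508 → n = rpm/60 = 125.133333 rev/s
J = V / (n·D) = 44.85 / (125.133333 × 0.659) = 0.543881
regime bands: climb J<0.3285 | cruise [0.3285, 0.6571) | windmill J≥0.6571
J = 0.5439 → cruise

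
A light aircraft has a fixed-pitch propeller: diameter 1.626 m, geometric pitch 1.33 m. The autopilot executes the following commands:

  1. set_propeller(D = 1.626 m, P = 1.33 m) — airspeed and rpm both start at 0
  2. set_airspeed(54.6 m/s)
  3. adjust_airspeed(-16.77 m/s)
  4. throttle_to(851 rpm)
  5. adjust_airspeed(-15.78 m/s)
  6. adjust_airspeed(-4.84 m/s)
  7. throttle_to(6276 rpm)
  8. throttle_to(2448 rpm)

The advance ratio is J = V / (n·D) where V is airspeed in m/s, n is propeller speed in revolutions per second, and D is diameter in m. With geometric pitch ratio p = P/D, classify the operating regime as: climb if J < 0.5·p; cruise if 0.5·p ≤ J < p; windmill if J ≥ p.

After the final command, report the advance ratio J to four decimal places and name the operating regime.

set_propeller: D = 1.626 m, P = 1.33 m (p = P/D = 0.817958); state ← (V=0, rpm=0)
set_airspeed(54.6): V ← 54.6 m/s
adjust_airspeed(-16.77): V ← 54.6 -16.77 = 37.83 m/s
throttle_to(851): rpm ← 851
adjust_airspeed(-15.78): V ← 37.83 -15.78 = 22.05 m/s
adjust_airspeed(-4.84): V ← 22.05 -4.84 = 17.21 m/s
throttle_to(6276): rpm ← 6276
throttle_to(2448): rpm ← 2448
final state: V = 17.21 m/s, rpm = 2448 → n = rpm/60 = 40.800000 rev/s
J = V / (n·D) = 17.21 / (40.800000 × 1.626) = 0.259418
regime bands: climb J<0.4090 | cruise [0.4090, 0.8180) | windmill J≥0.8180
J = 0.2594 → climb

J = 0.2594, regime = climb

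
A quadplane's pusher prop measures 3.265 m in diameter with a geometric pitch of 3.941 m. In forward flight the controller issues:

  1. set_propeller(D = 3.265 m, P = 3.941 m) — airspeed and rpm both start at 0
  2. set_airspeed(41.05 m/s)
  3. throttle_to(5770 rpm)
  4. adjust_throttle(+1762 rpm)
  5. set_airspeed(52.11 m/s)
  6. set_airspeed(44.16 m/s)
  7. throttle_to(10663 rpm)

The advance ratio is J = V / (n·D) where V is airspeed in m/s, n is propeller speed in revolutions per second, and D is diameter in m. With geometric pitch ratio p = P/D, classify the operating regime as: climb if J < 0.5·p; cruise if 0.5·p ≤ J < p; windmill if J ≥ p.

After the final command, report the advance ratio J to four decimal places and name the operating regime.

set_propeller: D = 3.265 m, P = 3.941 m (p = P/D = 1.207044); state ← (V=0, rpm=0)
set_airspeed(41.05): V ← 41.05 m/s
throttle_to(5770): rpm ← 5770
adjust_throttle(+1762): rpm ← 5770 +1762 = 7532
set_airspeed(52.11): V ← 52.11 m/s
set_airspeed(44.16): V ← 44.16 m/s
throttle_to(10663): rpm ← 10663
final state: V = 44.16 m/s, rpm = 10663 → n = rpm/60 = 177.716667 rev/s
J = V / (n·D) = 44.16 / (177.716667 × 3.265) = 0.076106
regime bands: climb J<0.6035 | cruise [0.6035, 1.2070) | windmill J≥1.2070
J = 0.0761 → climb

J = 0.0761, regime = climb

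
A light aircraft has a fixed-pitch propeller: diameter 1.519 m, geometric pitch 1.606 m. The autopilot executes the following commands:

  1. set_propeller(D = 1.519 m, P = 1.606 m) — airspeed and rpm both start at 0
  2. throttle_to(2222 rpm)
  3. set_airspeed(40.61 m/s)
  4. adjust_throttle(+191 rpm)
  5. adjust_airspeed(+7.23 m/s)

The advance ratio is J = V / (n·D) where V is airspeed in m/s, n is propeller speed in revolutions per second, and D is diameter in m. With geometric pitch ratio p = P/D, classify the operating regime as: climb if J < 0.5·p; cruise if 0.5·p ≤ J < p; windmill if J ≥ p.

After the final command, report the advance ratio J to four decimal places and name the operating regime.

set_propeller: D = 1.519 m, P = 1.606 m (p = P/D = 1.057275); state ← (V=0, rpm=0)
throttle_to(2222): rpm ← 2222
set_airspeed(40.61): V ← 40.61 m/s
adjust_throttle(+191): rpm ← 2222 +191 = 2413
adjust_airspeed(+7.23): V ← 40.61 +7.23 = 47.84 m/s
final state: V = 47.84 m/s, rpm = 2413 → n = rpm/60 = 40.216667 rev/s
J = V / (n·D) = 47.84 / (40.216667 × 1.519) = 0.783118
regime bands: climb J<0.5286 | cruise [0.5286, 1.0573) | windmill J≥1.0573
J = 0.7831 → cruise

J = 0.7831, regime = cruise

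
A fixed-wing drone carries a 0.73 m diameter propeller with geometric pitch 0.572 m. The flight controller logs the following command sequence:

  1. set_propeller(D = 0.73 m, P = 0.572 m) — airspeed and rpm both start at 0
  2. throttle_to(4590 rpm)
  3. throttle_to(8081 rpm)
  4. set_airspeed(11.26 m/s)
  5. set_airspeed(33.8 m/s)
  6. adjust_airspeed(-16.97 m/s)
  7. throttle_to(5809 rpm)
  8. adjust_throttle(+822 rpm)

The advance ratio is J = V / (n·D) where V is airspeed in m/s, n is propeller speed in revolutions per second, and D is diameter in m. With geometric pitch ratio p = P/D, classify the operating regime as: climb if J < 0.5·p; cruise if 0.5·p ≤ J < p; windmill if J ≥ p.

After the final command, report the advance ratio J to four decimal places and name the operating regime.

set_propeller: D = 0.73 m, P = 0.572 m (p = P/D = 0.783562); state ← (V=0, rpm=0)
throttle_to(4590): rpm ← 4590
throttle_to(8081): rpm ← 8081
set_airspeed(11.26): V ← 11.26 m/s
set_airspeed(33.8): V ← 33.8 m/s
adjust_airspeed(-16.97): V ← 33.8 -16.97 = 16.83 m/s
throttle_to(5809): rpm ← 5809
adjust_throttle(+822): rpm ← 5809 +822 = 6631
final state: V = 16.83 m/s, rpm = 6631 → n = rpm/60 = 110.516667 rev/s
J = V / (n·D) = 16.83 / (110.516667 × 0.73) = 0.208609
regime bands: climb J<0.3918 | cruise [0.3918, 0.7836) | windmill J≥0.7836
J = 0.2086 → climb

J = 0.2086, regime = climb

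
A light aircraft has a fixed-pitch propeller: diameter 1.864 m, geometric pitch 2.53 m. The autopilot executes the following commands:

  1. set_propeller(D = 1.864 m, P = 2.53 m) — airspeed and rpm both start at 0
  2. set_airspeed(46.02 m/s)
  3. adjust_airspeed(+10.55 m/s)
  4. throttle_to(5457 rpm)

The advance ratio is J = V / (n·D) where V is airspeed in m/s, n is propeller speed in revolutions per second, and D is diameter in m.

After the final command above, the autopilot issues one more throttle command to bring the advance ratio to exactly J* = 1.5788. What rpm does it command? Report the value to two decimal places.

rpm = 1153.36

set_propeller: D = 1.864 m, P = 2.53 m (p = P/D = 1.357296); state ← (V=0, rpm=0)
set_airspeed(46.02): V ← 46.02 m/s
adjust_airspeed(+10.55): V ← 46.02 +10.55 = 56.57 m/s
throttle_to(5457): rpm ← 5457
final state: V = 56.57 m/s, rpm = 5457 → n = rpm/60 = 90.950000 rev/s
target J* = 1.5788; solve J* = V/(n·D) for n: n = V/(J*·D) = 56.57/(1.5788 × 1.864) = 19.222645 rev/s
rpm = 60·n = 1153.358720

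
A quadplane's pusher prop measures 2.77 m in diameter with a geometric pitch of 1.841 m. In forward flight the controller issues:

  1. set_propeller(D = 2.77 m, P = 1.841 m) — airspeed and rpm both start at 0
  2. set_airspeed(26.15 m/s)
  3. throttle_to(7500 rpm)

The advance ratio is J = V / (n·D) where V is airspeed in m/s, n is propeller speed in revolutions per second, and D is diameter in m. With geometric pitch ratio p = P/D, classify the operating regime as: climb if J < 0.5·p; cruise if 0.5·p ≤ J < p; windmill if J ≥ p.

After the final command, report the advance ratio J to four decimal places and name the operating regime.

J = 0.0755, regime = climb

set_propeller: D = 2.77 m, P = 1.841 m (p = P/D = 0.664621); state ← (V=0, rpm=0)
set_airspeed(26.15): V ← 26.15 m/s
throttle_to(7500): rpm ← 7500
final state: V = 26.15 m/s, rpm = 7500 → n = rpm/60 = 125.000000 rev/s
J = V / (n·D) = 26.15 / (125.000000 × 2.77) = 0.075523
regime bands: climb J<0.3323 | cruise [0.3323, 0.6646) | windmill J≥0.6646
J = 0.0755 → climb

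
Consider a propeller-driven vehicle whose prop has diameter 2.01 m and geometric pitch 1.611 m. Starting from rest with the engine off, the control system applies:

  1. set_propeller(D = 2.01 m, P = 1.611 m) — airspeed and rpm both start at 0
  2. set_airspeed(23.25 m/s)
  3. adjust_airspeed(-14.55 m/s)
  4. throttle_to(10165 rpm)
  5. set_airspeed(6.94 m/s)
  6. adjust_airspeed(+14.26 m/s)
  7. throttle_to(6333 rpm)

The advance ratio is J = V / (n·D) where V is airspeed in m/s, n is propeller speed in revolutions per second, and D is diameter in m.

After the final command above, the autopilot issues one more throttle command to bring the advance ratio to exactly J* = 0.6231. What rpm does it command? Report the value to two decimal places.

rpm = 1015.62

set_propeller: D = 2.01 m, P = 1.611 m (p = P/D = 0.801493); state ← (V=0, rpm=0)
set_airspeed(23.25): V ← 23.25 m/s
adjust_airspeed(-14.55): V ← 23.25 -14.55 = 8.7 m/s
throttle_to(10165): rpm ← 10165
set_airspeed(6.94): V ← 6.94 m/s
adjust_airspeed(+14.26): V ← 6.94 +14.26 = 21.2 m/s
throttle_to(6333): rpm ← 6333
final state: V = 21.2 m/s, rpm = 6333 → n = rpm/60 = 105.550000 rev/s
target J* = 0.6231; solve J* = V/(n·D) for n: n = V/(J*·D) = 21.2/(0.6231 × 2.01) = 16.927080 rev/s
rpm = 60·n = 1015.624813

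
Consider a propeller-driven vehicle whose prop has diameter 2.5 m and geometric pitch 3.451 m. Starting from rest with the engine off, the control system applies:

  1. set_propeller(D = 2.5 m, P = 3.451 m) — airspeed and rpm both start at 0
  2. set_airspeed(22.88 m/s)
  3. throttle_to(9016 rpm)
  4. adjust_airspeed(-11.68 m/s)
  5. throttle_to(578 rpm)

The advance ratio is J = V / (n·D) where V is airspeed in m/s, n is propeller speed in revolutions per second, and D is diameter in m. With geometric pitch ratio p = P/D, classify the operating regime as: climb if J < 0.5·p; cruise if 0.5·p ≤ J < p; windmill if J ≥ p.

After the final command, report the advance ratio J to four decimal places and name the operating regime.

set_propeller: D = 2.5 m, P = 3.451 m (p = P/D = 1.380400); state ← (V=0, rpm=0)
set_airspeed(22.88): V ← 22.88 m/s
throttle_to(9016): rpm ← 9016
adjust_airspeed(-11.68): V ← 22.88 -11.68 = 11.2 m/s
throttle_to(578): rpm ← 578
final state: V = 11.2 m/s, rpm = 578 → n = rpm/60 = 9.633333 rev/s
J = V / (n·D) = 11.2 / (9.633333 × 2.5) = 0.465052
regime bands: climb J<0.6902 | cruise [0.6902, 1.3804) | windmill J≥1.3804
J = 0.4651 → climb

J = 0.4651, regime = climb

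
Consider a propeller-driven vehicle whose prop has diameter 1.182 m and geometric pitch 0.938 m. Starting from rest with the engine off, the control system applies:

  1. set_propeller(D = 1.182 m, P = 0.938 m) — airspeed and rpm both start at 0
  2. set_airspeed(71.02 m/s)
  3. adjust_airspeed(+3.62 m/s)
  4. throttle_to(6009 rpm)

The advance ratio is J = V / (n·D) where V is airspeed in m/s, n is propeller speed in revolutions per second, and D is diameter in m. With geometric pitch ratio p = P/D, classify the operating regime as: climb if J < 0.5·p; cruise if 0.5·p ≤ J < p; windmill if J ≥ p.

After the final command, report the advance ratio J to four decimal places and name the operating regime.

set_propeller: D = 1.182 m, P = 0.938 m (p = P/D = 0.793570); state ← (V=0, rpm=0)
set_airspeed(71.02): V ← 71.02 m/s
adjust_airspeed(+3.62): V ← 71.02 +3.62 = 74.64 m/s
throttle_to(6009): rpm ← 6009
final state: V = 74.64 m/s, rpm = 6009 → n = rpm/60 = 100.150000 rev/s
J = V / (n·D) = 74.64 / (100.150000 × 1.182) = 0.630526
regime bands: climb J<0.3968 | cruise [0.3968, 0.7936) | windmill J≥0.7936
J = 0.6305 → cruise

J = 0.6305, regime = cruise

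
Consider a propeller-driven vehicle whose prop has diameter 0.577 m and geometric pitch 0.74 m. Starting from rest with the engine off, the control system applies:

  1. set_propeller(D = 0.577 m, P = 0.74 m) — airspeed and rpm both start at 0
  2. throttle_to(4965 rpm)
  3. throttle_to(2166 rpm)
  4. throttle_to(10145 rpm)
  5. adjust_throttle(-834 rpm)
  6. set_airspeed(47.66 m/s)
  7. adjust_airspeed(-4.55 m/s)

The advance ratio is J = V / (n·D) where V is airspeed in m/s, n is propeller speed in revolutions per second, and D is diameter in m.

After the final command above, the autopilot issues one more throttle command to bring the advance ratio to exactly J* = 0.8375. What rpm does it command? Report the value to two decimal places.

set_propeller: D = 0.577 m, P = 0.74 m (p = P/D = 1.282496); state ← (V=0, rpm=0)
throttle_to(4965): rpm ← 4965
throttle_to(2166): rpm ← 2166
throttle_to(10145): rpm ← 10145
adjust_throttle(-834): rpm ← 10145 -834 = 9311
set_airspeed(47.66): V ← 47.66 m/s
adjust_airspeed(-4.55): V ← 47.66 -4.55 = 43.11 m/s
final state: V = 43.11 m/s, rpm = 9311 → n = rpm/60 = 155.183333 rev/s
target J* = 0.8375; solve J* = V/(n·D) for n: n = V/(J*·D) = 43.11/(0.8375 × 0.577) = 89.210792 rev/s
rpm = 60·n = 5352.647508

rpm = 5352.65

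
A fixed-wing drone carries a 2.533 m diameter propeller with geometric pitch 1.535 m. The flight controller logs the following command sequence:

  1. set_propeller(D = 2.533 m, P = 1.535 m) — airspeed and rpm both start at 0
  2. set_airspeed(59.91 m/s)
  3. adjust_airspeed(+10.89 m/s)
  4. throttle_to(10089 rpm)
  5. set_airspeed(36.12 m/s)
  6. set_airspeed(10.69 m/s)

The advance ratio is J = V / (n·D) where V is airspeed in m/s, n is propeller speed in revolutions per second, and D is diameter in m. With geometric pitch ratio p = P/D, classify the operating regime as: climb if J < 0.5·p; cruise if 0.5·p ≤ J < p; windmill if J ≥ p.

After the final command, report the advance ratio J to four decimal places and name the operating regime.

J = 0.0251, regime = climb

set_propeller: D = 2.533 m, P = 1.535 m (p = P/D = 0.606001); state ← (V=0, rpm=0)
set_airspeed(59.91): V ← 59.91 m/s
adjust_airspeed(+10.89): V ← 59.91 +10.89 = 70.8 m/s
throttle_to(10089): rpm ← 10089
set_airspeed(36.12): V ← 36.12 m/s
set_airspeed(10.69): V ← 10.69 m/s
final state: V = 10.69 m/s, rpm = 10089 → n = rpm/60 = 168.150000 rev/s
J = V / (n·D) = 10.69 / (168.150000 × 2.533) = 0.025098
regime bands: climb J<0.3030 | cruise [0.3030, 0.6060) | windmill J≥0.6060
J = 0.0251 → climb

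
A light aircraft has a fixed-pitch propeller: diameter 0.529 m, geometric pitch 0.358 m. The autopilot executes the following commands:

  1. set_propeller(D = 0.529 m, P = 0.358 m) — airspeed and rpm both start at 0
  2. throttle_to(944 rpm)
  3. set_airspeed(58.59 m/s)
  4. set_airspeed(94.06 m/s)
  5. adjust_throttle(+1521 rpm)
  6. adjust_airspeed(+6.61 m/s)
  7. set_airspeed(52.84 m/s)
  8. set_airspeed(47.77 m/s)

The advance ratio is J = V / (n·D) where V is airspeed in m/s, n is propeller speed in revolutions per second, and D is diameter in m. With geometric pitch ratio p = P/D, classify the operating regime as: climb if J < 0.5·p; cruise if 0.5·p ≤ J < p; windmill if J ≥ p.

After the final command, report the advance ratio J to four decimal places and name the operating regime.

set_propeller: D = 0.529 m, P = 0.358 m (p = P/D = 0.676749); state ← (V=0, rpm=0)
throttle_to(944): rpm ← 944
set_airspeed(58.59): V ← 58.59 m/s
set_airspeed(94.06): V ← 94.06 m/s
adjust_throttle(+1521): rpm ← 944 +1521 = 2465
adjust_airspeed(+6.61): V ← 94.06 +6.61 = 100.67 m/s
set_airspeed(52.84): V ← 52.84 m/s
set_airspeed(47.77): V ← 47.77 m/s
final state: V = 47.77 m/s, rpm = 2465 → n = rpm/60 = 41.083333 rev/s
J = V / (n·D) = 47.77 / (41.083333 × 0.529) = 2.198031
regime bands: climb J<0.3384 | cruise [0.3384, 0.6767) | windmill J≥0.6767
J = 2.1980 → windmill

J = 2.1980, regime = windmill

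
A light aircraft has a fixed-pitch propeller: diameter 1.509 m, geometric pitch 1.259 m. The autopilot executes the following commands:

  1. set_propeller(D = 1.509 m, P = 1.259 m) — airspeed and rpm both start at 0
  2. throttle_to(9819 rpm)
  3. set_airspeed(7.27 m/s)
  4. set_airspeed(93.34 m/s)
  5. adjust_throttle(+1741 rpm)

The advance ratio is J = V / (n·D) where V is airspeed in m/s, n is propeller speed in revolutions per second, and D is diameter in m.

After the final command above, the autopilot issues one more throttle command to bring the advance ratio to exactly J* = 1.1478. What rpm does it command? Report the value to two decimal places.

set_propeller: D = 1.509 m, P = 1.259 m (p = P/D = 0.834327); state ← (V=0, rpm=0)
throttle_to(9819): rpm ← 9819
set_airspeed(7.27): V ← 7.27 m/s
set_airspeed(93.34): V ← 93.34 m/s
adjust_throttle(+1741): rpm ← 9819 +1741 = 11560
final state: V = 93.34 m/s, rpm = 11560 → n = rpm/60 = 192.666667 rev/s
target J* = 1.1478; solve J* = V/(n·D) for n: n = V/(J*·D) = 93.34/(1.1478 × 1.509) = 53.890515 rev/s
rpm = 60·n = 3233.430918

rpm = 3233.43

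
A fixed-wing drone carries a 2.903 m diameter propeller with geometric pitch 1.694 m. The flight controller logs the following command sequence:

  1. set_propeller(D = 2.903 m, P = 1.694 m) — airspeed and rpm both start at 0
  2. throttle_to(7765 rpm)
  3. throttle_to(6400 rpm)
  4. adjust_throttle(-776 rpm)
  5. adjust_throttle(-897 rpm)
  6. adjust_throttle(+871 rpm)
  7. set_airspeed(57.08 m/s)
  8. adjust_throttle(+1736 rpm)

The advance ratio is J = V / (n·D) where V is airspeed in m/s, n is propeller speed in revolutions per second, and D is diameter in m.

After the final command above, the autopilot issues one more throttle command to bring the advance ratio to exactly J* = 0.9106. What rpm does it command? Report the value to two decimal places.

set_propeller: D = 2.903 m, P = 1.694 m (p = P/D = 0.583534); state ← (V=0, rpm=0)
throttle_to(7765): rpm ← 7765
throttle_to(6400): rpm ← 6400
adjust_throttle(-776): rpm ← 6400 -776 = 5624
adjust_throttle(-897): rpm ← 5624 -897 = 4727
adjust_throttle(+871): rpm ← 4727 +871 = 5598
set_airspeed(57.08): V ← 57.08 m/s
adjust_throttle(+1736): rpm ← 5598 +1736 = 7334
final state: V = 57.08 m/s, rpm = 7334 → n = rpm/60 = 122.233333 rev/s
target J* = 0.9106; solve J* = V/(n·D) for n: n = V/(J*·D) = 57.08/(0.9106 × 2.903) = 21.592816 rev/s
rpm = 60·n = 1295.568956

rpm = 1295.57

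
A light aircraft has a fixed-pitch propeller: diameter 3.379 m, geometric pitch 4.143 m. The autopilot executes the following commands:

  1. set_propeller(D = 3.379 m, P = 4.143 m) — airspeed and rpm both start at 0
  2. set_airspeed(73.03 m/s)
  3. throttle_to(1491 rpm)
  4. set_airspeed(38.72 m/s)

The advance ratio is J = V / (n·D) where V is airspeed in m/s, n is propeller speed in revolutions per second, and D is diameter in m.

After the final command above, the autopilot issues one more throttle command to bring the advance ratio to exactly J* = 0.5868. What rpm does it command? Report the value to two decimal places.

rpm = 1171.68

set_propeller: D = 3.379 m, P = 4.143 m (p = P/D = 1.226102); state ← (V=0, rpm=0)
set_airspeed(73.03): V ← 73.03 m/s
throttle_to(1491): rpm ← 1491
set_airspeed(38.72): V ← 38.72 m/s
final state: V = 38.72 m/s, rpm = 1491 → n = rpm/60 = 24.850000 rev/s
target J* = 0.5868; solve J* = V/(n·D) for n: n = V/(J*·D) = 38.72/(0.5868 × 3.379) = 19.527968 rev/s
rpm = 60·n = 1171.678072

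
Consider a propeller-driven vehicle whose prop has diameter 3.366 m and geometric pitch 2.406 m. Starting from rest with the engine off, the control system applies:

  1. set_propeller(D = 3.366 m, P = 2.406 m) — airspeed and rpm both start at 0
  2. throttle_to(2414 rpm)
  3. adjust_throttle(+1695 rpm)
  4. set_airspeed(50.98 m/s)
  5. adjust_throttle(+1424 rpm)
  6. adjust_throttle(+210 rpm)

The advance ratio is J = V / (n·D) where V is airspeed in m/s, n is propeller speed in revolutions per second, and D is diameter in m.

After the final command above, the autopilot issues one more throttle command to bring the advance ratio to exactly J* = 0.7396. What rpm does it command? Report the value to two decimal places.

set_propeller: D = 3.366 m, P = 2.406 m (p = P/D = 0.714795); state ← (V=0, rpm=0)
throttle_to(2414): rpm ← 2414
adjust_throttle(+1695): rpm ← 2414 +1695 = 4109
set_airspeed(50.98): V ← 50.98 m/s
adjust_throttle(+1424): rpm ← 4109 +1424 = 5533
adjust_throttle(+210): rpm ← 5533 +210 = 5743
final state: V = 50.98 m/s, rpm = 5743 → n = rpm/60 = 95.716667 rev/s
target J* = 0.7396; solve J* = V/(n·D) for n: n = V/(J*·D) = 50.98/(0.7396 × 3.366) = 20.478060 rev/s
rpm = 60·n = 1228.683617

rpm = 1228.68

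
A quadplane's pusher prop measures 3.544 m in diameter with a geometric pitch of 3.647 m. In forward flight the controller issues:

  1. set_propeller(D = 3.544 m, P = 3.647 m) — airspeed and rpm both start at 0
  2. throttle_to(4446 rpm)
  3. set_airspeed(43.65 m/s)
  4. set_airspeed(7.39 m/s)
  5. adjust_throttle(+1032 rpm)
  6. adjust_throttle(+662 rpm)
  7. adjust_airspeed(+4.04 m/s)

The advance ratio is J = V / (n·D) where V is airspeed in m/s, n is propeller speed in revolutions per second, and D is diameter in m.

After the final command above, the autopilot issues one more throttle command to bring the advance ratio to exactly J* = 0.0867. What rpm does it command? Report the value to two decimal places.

set_propeller: D = 3.544 m, P = 3.647 m (p = P/D = 1.029063); state ← (V=0, rpm=0)
throttle_to(4446): rpm ← 4446
set_airspeed(43.65): V ← 43.65 m/s
set_airspeed(7.39): V ← 7.39 m/s
adjust_throttle(+1032): rpm ← 4446 +1032 = 5478
adjust_throttle(+662): rpm ← 5478 +662 = 6140
adjust_airspeed(+4.04): V ← 7.39 +4.04 = 11.43 m/s
final state: V = 11.43 m/s, rpm = 6140 → n = rpm/60 = 102.333333 rev/s
target J* = 0.0867; solve J* = V/(n·D) for n: n = V/(J*·D) = 11.43/(0.0867 × 3.544) = 37.199185 rev/s
rpm = 60·n = 2231.951073

rpm = 2231.95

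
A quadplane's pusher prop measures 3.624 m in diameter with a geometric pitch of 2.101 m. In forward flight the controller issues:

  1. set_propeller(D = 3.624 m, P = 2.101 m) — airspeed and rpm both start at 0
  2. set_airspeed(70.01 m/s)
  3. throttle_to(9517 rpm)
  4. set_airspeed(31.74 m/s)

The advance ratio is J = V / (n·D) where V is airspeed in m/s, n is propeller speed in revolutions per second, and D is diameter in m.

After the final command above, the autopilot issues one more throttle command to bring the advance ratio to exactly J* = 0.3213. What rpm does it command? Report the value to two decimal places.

set_propeller: D = 3.624 m, P = 2.101 m (p = P/D = 0.579746); state ← (V=0, rpm=0)
set_airspeed(70.01): V ← 70.01 m/s
throttle_to(9517): rpm ← 9517
set_airspeed(31.74): V ← 31.74 m/s
final state: V = 31.74 m/s, rpm = 9517 → n = rpm/60 = 158.616667 rev/s
target J* = 0.3213; solve J* = V/(n·D) for n: n = V/(J*·D) = 31.74/(0.3213 × 3.624) = 27.258880 rev/s
rpm = 60·n = 1635.532800

rpm = 1635.53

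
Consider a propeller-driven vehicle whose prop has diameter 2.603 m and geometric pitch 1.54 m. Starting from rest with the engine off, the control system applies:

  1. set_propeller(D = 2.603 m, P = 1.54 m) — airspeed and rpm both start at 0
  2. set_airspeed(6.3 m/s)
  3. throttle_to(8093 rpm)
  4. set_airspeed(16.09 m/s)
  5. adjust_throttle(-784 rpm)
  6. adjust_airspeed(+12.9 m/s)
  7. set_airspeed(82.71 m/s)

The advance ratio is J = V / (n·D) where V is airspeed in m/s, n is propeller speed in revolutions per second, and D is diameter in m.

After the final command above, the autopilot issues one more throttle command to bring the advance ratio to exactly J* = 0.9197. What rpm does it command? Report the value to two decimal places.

set_propeller: D = 2.603 m, P = 1.54 m (p = P/D = 0.591625); state ← (V=0, rpm=0)
set_airspeed(6.3): V ← 6.3 m/s
throttle_to(8093): rpm ← 8093
set_airspeed(16.09): V ← 16.09 m/s
adjust_throttle(-784): rpm ← 8093 -784 = 7309
adjust_airspeed(+12.9): V ← 16.09 +12.9 = 28.99 m/s
set_airspeed(82.71): V ← 82.71 m/s
final state: V = 82.71 m/s, rpm = 7309 → n = rpm/60 = 121.816667 rev/s
target J* = 0.9197; solve J* = V/(n·D) for n: n = V/(J*·D) = 82.71/(0.9197 × 2.603) = 34.549174 rev/s
rpm = 60·n = 2072.950428

rpm = 2072.95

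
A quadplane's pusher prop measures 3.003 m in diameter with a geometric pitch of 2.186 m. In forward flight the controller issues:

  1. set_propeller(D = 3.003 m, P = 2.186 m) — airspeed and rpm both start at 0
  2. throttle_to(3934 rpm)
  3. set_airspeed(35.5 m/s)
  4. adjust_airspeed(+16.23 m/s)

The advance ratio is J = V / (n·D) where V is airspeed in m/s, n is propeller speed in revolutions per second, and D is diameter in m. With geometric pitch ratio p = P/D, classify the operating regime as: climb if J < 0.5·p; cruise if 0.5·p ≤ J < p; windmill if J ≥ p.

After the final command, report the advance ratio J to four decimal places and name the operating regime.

J = 0.2627, regime = climb

set_propeller: D = 3.003 m, P = 2.186 m (p = P/D = 0.727939); state ← (V=0, rpm=0)
throttle_to(3934): rpm ← 3934
set_airspeed(35.5): V ← 35.5 m/s
adjust_airspeed(+16.23): V ← 35.5 +16.23 = 51.73 m/s
final state: V = 51.73 m/s, rpm = 3934 → n = rpm/60 = 65.566667 rev/s
J = V / (n·D) = 51.73 / (65.566667 × 3.003) = 0.262727
regime bands: climb J<0.3640 | cruise [0.3640, 0.7279) | windmill J≥0.7279
J = 0.2627 → climb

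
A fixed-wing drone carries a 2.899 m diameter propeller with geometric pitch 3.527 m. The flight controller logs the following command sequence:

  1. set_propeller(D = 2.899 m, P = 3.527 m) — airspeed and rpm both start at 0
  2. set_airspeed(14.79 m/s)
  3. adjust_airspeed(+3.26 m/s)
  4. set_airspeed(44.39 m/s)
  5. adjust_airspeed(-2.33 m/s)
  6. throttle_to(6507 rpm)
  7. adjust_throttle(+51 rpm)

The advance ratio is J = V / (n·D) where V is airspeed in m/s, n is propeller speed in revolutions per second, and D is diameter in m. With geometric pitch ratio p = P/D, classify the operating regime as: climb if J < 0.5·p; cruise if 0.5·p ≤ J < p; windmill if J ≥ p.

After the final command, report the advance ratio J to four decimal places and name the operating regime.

set_propeller: D = 2.899 m, P = 3.527 m (p = P/D = 1.216626); state ← (V=0, rpm=0)
set_airspeed(14.79): V ← 14.79 m/s
adjust_airspeed(+3.26): V ← 14.79 +3.26 = 18.05 m/s
set_airspeed(44.39): V ← 44.39 m/s
adjust_airspeed(-2.33): V ← 44.39 -2.33 = 42.06 m/s
throttle_to(6507): rpm ← 6507
adjust_throttle(+51): rpm ← 6507 +51 = 6558
final state: V = 42.06 m/s, rpm = 6558 → n = rpm/60 = 109.300000 rev/s
J = V / (n·D) = 42.06 / (109.300000 × 2.899) = 0.132740
regime bands: climb J<0.6083 | cruise [0.6083, 1.2166) | windmill J≥1.2166
J = 0.1327 → climb

J = 0.1327, regime = climb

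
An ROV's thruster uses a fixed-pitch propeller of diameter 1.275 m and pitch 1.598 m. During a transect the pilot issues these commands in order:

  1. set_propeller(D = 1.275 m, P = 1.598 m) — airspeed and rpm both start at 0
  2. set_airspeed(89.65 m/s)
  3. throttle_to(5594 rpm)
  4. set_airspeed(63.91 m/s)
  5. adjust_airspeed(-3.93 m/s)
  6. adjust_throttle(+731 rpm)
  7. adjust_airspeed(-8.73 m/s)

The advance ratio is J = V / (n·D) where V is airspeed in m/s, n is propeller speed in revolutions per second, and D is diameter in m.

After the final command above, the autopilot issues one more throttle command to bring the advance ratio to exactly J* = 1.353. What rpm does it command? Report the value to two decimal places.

set_propeller: D = 1.275 m, P = 1.598 m (p = P/D = 1.253333); state ← (V=0, rpm=0)
set_airspeed(89.65): V ← 89.65 m/s
throttle_to(5594): rpm ← 5594
set_airspeed(63.91): V ← 63.91 m/s
adjust_airspeed(-3.93): V ← 63.91 -3.93 = 59.98 m/s
adjust_throttle(+731): rpm ← 5594 +731 = 6325
adjust_airspeed(-8.73): V ← 59.98 -8.73 = 51.25 m/s
final state: V = 51.25 m/s, rpm = 6325 → n = rpm/60 = 105.416667 rev/s
target J* = 1.353; solve J* = V/(n·D) for n: n = V/(J*·D) = 51.25/(1.353 × 1.275) = 29.708853 rev/s
rpm = 60·n = 1782.531194

rpm = 1782.53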